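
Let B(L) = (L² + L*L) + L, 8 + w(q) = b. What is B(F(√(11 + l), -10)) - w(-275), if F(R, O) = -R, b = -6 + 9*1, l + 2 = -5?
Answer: 11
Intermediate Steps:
l = -7 (l = -2 - 5 = -7)
b = 3 (b = -6 + 9 = 3)
w(q) = -5 (w(q) = -8 + 3 = -5)
B(L) = L + 2*L² (B(L) = (L² + L²) + L = 2*L² + L = L + 2*L²)
B(F(√(11 + l), -10)) - w(-275) = (-√(11 - 7))*(1 + 2*(-√(11 - 7))) - 1*(-5) = (-√4)*(1 + 2*(-√4)) + 5 = (-1*2)*(1 + 2*(-1*2)) + 5 = -2*(1 + 2*(-2)) + 5 = -2*(1 - 4) + 5 = -2*(-3) + 5 = 6 + 5 = 11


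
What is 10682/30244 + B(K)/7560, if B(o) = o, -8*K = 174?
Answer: 26699371/76214880 ≈ 0.35032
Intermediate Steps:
K = -87/4 (K = -⅛*174 = -87/4 ≈ -21.750)
10682/30244 + B(K)/7560 = 10682/30244 - 87/4/7560 = 10682*(1/30244) - 87/4*1/7560 = 5341/15122 - 29/10080 = 26699371/76214880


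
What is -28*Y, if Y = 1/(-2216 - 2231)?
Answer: 28/4447 ≈ 0.0062964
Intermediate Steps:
Y = -1/4447 (Y = 1/(-4447) = -1/4447 ≈ -0.00022487)
-28*Y = -28*(-1/4447) = 28/4447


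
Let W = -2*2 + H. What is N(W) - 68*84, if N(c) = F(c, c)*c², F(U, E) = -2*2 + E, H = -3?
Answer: -6251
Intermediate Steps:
F(U, E) = -4 + E
W = -7 (W = -2*2 - 3 = -4 - 3 = -7)
N(c) = c²*(-4 + c) (N(c) = (-4 + c)*c² = c²*(-4 + c))
N(W) - 68*84 = (-7)²*(-4 - 7) - 68*84 = 49*(-11) - 5712 = -539 - 5712 = -6251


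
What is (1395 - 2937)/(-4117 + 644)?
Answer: 1542/3473 ≈ 0.44400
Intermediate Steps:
(1395 - 2937)/(-4117 + 644) = -1542/(-3473) = -1542*(-1/3473) = 1542/3473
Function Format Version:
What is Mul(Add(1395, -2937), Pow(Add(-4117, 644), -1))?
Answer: Rational(1542, 3473) ≈ 0.44400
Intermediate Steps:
Mul(Add(1395, -2937), Pow(Add(-4117, 644), -1)) = Mul(-1542, Pow(-3473, -1)) = Mul(-1542, Rational(-1, 3473)) = Rational(1542, 3473)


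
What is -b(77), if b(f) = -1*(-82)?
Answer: -82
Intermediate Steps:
b(f) = 82
-b(77) = -1*82 = -82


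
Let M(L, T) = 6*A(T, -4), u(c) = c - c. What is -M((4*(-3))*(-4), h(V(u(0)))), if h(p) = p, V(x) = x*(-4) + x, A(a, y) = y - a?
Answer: 24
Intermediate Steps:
u(c) = 0
V(x) = -3*x (V(x) = -4*x + x = -3*x)
M(L, T) = -24 - 6*T (M(L, T) = 6*(-4 - T) = -24 - 6*T)
-M((4*(-3))*(-4), h(V(u(0)))) = -(-24 - (-18)*0) = -(-24 - 6*0) = -(-24 + 0) = -1*(-24) = 24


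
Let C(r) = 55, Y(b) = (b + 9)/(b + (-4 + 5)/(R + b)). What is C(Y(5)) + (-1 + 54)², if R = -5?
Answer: 2864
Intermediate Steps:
Y(b) = (9 + b)/(b + 1/(-5 + b)) (Y(b) = (b + 9)/(b + (-4 + 5)/(-5 + b)) = (9 + b)/(b + 1/(-5 + b)))
C(Y(5)) + (-1 + 54)² = 55 + (-1 + 54)² = 55 + 53² = 55 + 2809 = 2864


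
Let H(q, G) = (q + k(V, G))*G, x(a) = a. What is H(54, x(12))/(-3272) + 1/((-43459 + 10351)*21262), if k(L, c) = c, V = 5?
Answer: -69690287713/287912399064 ≈ -0.24205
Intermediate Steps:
H(q, G) = G*(G + q) (H(q, G) = (q + G)*G = (G + q)*G = G*(G + q))
H(54, x(12))/(-3272) + 1/((-43459 + 10351)*21262) = (12*(12 + 54))/(-3272) + 1/((-43459 + 10351)*21262) = (12*66)*(-1/3272) + (1/21262)/(-33108) = 792*(-1/3272) - 1/33108*1/21262 = -99/409 - 1/703942296 = -69690287713/287912399064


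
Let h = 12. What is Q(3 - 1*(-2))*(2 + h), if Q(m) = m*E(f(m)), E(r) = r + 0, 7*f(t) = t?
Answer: 50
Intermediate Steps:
f(t) = t/7
E(r) = r
Q(m) = m²/7 (Q(m) = m*(m/7) = m²/7)
Q(3 - 1*(-2))*(2 + h) = ((3 - 1*(-2))²/7)*(2 + 12) = ((3 + 2)²/7)*14 = ((⅐)*5²)*14 = ((⅐)*25)*14 = (25/7)*14 = 50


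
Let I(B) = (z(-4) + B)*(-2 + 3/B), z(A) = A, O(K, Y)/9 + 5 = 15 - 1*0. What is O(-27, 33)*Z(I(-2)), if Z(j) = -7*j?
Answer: -13230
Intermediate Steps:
O(K, Y) = 90 (O(K, Y) = -45 + 9*(15 - 1*0) = -45 + 9*(15 + 0) = -45 + 9*15 = -45 + 135 = 90)
I(B) = (-4 + B)*(-2 + 3/B)
O(-27, 33)*Z(I(-2)) = 90*(-7*(11 - 12/(-2) - 2*(-2))) = 90*(-7*(11 - 12*(-1/2) + 4)) = 90*(-7*(11 + 6 + 4)) = 90*(-7*21) = 90*(-147) = -13230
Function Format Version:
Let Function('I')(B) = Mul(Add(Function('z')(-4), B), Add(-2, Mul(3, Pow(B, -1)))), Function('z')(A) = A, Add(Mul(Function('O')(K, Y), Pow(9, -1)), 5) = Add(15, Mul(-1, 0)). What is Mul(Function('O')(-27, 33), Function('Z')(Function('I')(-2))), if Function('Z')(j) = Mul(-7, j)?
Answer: -13230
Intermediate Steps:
Function('O')(K, Y) = 90 (Function('O')(K, Y) = Add(-45, Mul(9, Add(15, Mul(-1, 0)))) = Add(-45, Mul(9, Add(15, 0))) = Add(-45, Mul(9, 15)) = Add(-45, 135) = 90)
Function('I')(B) = Mul(Add(-4, B), Add(-2, Mul(3, Pow(B, -1))))
Mul(Function('O')(-27, 33), Function('Z')(Function('I')(-2))) = Mul(90, Mul(-7, Add(11, Mul(-12, Pow(-2, -1)), Mul(-2, -2)))) = Mul(90, Mul(-7, Add(11, Mul(-12, Rational(-1, 2)), 4))) = Mul(90, Mul(-7, Add(11, 6, 4))) = Mul(90, Mul(-7, 21)) = Mul(90, -147) = -13230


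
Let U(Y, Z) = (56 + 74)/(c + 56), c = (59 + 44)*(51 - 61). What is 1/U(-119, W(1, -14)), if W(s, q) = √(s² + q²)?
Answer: -487/65 ≈ -7.4923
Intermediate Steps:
W(s, q) = √(q² + s²)
c = -1030 (c = 103*(-10) = -1030)
U(Y, Z) = -65/487 (U(Y, Z) = (56 + 74)/(-1030 + 56) = 130/(-974) = 130*(-1/974) = -65/487)
1/U(-119, W(1, -14)) = 1/(-65/487) = -487/65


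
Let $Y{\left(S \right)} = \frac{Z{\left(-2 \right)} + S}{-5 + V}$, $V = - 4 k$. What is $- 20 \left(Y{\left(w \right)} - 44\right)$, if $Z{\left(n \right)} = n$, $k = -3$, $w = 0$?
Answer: $\frac{6200}{7} \approx 885.71$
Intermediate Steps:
$V = 12$ ($V = \left(-4\right) \left(-3\right) = 12$)
$Y{\left(S \right)} = - \frac{2}{7} + \frac{S}{7}$ ($Y{\left(S \right)} = \frac{-2 + S}{-5 + 12} = \frac{-2 + S}{7} = \left(-2 + S\right) \frac{1}{7} = - \frac{2}{7} + \frac{S}{7}$)
$- 20 \left(Y{\left(w \right)} - 44\right) = - 20 \left(\left(- \frac{2}{7} + \frac{1}{7} \cdot 0\right) - 44\right) = - 20 \left(\left(- \frac{2}{7} + 0\right) - 44\right) = - 20 \left(- \frac{2}{7} - 44\right) = \left(-20\right) \left(- \frac{310}{7}\right) = \frac{6200}{7}$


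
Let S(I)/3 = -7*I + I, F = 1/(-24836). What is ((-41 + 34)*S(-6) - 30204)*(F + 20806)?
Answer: -3999550688100/6209 ≈ -6.4415e+8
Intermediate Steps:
F = -1/24836 ≈ -4.0264e-5
S(I) = -18*I (S(I) = 3*(-7*I + I) = 3*(-6*I) = -18*I)
((-41 + 34)*S(-6) - 30204)*(F + 20806) = ((-41 + 34)*(-18*(-6)) - 30204)*(-1/24836 + 20806) = (-7*108 - 30204)*(516737815/24836) = (-756 - 30204)*(516737815/24836) = -30960*516737815/24836 = -3999550688100/6209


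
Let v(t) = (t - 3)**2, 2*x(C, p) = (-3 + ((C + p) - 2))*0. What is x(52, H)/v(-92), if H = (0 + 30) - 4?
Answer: 0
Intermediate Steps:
H = 26 (H = 30 - 4 = 26)
x(C, p) = 0 (x(C, p) = ((-3 + ((C + p) - 2))*0)/2 = ((-3 + (-2 + C + p))*0)/2 = ((-5 + C + p)*0)/2 = (1/2)*0 = 0)
v(t) = (-3 + t)**2
x(52, H)/v(-92) = 0/((-3 - 92)**2) = 0/((-95)**2) = 0/9025 = 0*(1/9025) = 0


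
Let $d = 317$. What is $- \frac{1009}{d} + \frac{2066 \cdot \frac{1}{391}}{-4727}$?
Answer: $- \frac{1865546235}{585897469} \approx -3.1841$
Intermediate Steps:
$- \frac{1009}{d} + \frac{2066 \cdot \frac{1}{391}}{-4727} = - \frac{1009}{317} + \frac{2066 \cdot \frac{1}{391}}{-4727} = \left(-1009\right) \frac{1}{317} + 2066 \cdot \frac{1}{391} \left(- \frac{1}{4727}\right) = - \frac{1009}{317} + \frac{2066}{391} \left(- \frac{1}{4727}\right) = - \frac{1009}{317} - \frac{2066}{1848257} = - \frac{1865546235}{585897469}$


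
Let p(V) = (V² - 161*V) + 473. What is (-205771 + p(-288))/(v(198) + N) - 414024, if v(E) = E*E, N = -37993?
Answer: -501459050/1211 ≈ -4.1409e+5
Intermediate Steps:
v(E) = E²
p(V) = 473 + V² - 161*V
(-205771 + p(-288))/(v(198) + N) - 414024 = (-205771 + (473 + (-288)² - 161*(-288)))/(198² - 37993) - 414024 = (-205771 + (473 + 82944 + 46368))/(39204 - 37993) - 414024 = (-205771 + 129785)/1211 - 414024 = -75986*1/1211 - 414024 = -75986/1211 - 414024 = -501459050/1211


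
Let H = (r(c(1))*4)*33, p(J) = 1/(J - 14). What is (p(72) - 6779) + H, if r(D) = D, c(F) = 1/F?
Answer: -385525/58 ≈ -6647.0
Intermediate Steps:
c(F) = 1/F
p(J) = 1/(-14 + J)
H = 132 (H = (4/1)*33 = (1*4)*33 = 4*33 = 132)
(p(72) - 6779) + H = (1/(-14 + 72) - 6779) + 132 = (1/58 - 6779) + 132 = -393181/58 + 132 = -385525/58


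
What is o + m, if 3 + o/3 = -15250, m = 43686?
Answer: -2073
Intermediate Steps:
o = -45759 (o = -9 + 3*(-15250) = -9 - 45750 = -45759)
o + m = -45759 + 43686 = -2073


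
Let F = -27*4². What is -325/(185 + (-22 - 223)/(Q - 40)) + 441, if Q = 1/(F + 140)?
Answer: 39229888/89301 ≈ 439.30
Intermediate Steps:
F = -432 (F = -27*16 = -432)
Q = -1/292 (Q = 1/(-432 + 140) = 1/(-292) = -1/292 ≈ -0.0034247)
-325/(185 + (-22 - 223)/(Q - 40)) + 441 = -325/(185 + (-22 - 223)/(-1/292 - 40)) + 441 = -325/(185 - 245/(-11681/292)) + 441 = -325/(185 - 245*(-292/11681)) + 441 = -325/(185 + 71540/11681) + 441 = -325/2232525/11681 + 441 = -325*11681/2232525 + 441 = -151853/89301 + 441 = 39229888/89301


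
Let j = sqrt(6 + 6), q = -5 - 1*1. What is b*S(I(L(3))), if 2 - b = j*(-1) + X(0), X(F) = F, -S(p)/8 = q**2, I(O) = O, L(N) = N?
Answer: -576 - 576*sqrt(3) ≈ -1573.7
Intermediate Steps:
q = -6 (q = -5 - 1 = -6)
S(p) = -288 (S(p) = -8*(-6)**2 = -8*36 = -288)
j = 2*sqrt(3) (j = sqrt(12) = 2*sqrt(3) ≈ 3.4641)
b = 2 + 2*sqrt(3) (b = 2 - ((2*sqrt(3))*(-1) + 0) = 2 - (-2*sqrt(3) + 0) = 2 - (-2)*sqrt(3) = 2 + 2*sqrt(3) ≈ 5.4641)
b*S(I(L(3))) = (2 + 2*sqrt(3))*(-288) = -576 - 576*sqrt(3)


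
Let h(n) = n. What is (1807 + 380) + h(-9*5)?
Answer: 2142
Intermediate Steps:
(1807 + 380) + h(-9*5) = (1807 + 380) - 9*5 = 2187 - 45 = 2142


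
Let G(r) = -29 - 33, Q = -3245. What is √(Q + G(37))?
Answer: I*√3307 ≈ 57.507*I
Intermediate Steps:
G(r) = -62
√(Q + G(37)) = √(-3245 - 62) = √(-3307) = I*√3307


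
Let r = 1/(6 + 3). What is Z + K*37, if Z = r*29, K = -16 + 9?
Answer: -2302/9 ≈ -255.78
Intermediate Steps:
K = -7
r = ⅑ (r = 1/9 = ⅑ ≈ 0.11111)
Z = 29/9 (Z = (⅑)*29 = 29/9 ≈ 3.2222)
Z + K*37 = 29/9 - 7*37 = 29/9 - 259 = -2302/9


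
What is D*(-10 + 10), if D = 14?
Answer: 0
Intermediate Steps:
D*(-10 + 10) = 14*(-10 + 10) = 14*0 = 0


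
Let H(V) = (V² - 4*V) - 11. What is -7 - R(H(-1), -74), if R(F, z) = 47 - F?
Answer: -60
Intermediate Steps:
H(V) = -11 + V² - 4*V
-7 - R(H(-1), -74) = -7 - (47 - (-11 + (-1)² - 4*(-1))) = -7 - (47 - (-11 + 1 + 4)) = -7 - (47 - 1*(-6)) = -7 - (47 + 6) = -7 - 1*53 = -7 - 53 = -60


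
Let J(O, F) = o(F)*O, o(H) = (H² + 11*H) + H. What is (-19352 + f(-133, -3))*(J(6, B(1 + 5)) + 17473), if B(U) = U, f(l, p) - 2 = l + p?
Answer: -353105806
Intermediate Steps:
f(l, p) = 2 + l + p (f(l, p) = 2 + (l + p) = 2 + l + p)
o(H) = H² + 12*H
J(O, F) = F*O*(12 + F) (J(O, F) = (F*(12 + F))*O = F*O*(12 + F))
(-19352 + f(-133, -3))*(J(6, B(1 + 5)) + 17473) = (-19352 + (2 - 133 - 3))*((1 + 5)*6*(12 + (1 + 5)) + 17473) = (-19352 - 134)*(6*6*(12 + 6) + 17473) = -19486*(6*6*18 + 17473) = -19486*(648 + 17473) = -19486*18121 = -353105806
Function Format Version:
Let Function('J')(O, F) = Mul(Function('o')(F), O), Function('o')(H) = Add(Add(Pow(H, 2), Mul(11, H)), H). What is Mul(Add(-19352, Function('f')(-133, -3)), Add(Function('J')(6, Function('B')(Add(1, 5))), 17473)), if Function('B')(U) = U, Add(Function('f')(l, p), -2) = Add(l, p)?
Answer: -353105806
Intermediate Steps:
Function('f')(l, p) = Add(2, l, p) (Function('f')(l, p) = Add(2, Add(l, p)) = Add(2, l, p))
Function('o')(H) = Add(Pow(H, 2), Mul(12, H))
Function('J')(O, F) = Mul(F, O, Add(12, F)) (Function('J')(O, F) = Mul(Mul(F, Add(12, F)), O) = Mul(F, O, Add(12, F)))
Mul(Add(-19352, Function('f')(-133, -3)), Add(Function('J')(6, Function('B')(Add(1, 5))), 17473)) = Mul(Add(-19352, Add(2, -133, -3)), Add(Mul(Add(1, 5), 6, Add(12, Add(1, 5))), 17473)) = Mul(Add(-19352, -134), Add(Mul(6, 6, Add(12, 6)), 17473)) = Mul(-19486, Add(Mul(6, 6, 18), 17473)) = Mul(-19486, Add(648, 17473)) = Mul(-19486, 18121) = -353105806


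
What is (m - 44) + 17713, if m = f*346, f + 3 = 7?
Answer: 19053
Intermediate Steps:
f = 4 (f = -3 + 7 = 4)
m = 1384 (m = 4*346 = 1384)
(m - 44) + 17713 = (1384 - 44) + 17713 = 1340 + 17713 = 19053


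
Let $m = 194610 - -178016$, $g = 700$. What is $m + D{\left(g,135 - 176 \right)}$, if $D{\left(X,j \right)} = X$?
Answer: $373326$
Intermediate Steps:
$m = 372626$ ($m = 194610 + 178016 = 372626$)
$m + D{\left(g,135 - 176 \right)} = 372626 + 700 = 373326$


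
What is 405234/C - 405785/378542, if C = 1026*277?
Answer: 2115176681/5976799638 ≈ 0.35390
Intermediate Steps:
C = 284202
405234/C - 405785/378542 = 405234/284202 - 405785/378542 = 405234*(1/284202) - 405785*1/378542 = 22513/15789 - 405785/378542 = 2115176681/5976799638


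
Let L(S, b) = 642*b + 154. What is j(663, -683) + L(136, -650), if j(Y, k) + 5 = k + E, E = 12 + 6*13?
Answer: -417744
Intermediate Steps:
L(S, b) = 154 + 642*b
E = 90 (E = 12 + 78 = 90)
j(Y, k) = 85 + k (j(Y, k) = -5 + (k + 90) = -5 + (90 + k) = 85 + k)
j(663, -683) + L(136, -650) = (85 - 683) + (154 + 642*(-650)) = -598 + (154 - 417300) = -598 - 417146 = -417744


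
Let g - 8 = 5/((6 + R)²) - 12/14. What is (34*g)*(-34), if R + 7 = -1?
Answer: -67915/7 ≈ -9702.1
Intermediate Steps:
R = -8 (R = -7 - 1 = -8)
g = 235/28 (g = 8 + (5/((6 - 8)²) - 12/14) = 8 + (5/((-2)²) - 12*1/14) = 8 + (5/4 - 6/7) = 8 + 11/28 = 235/28 ≈ 8.3929)
(34*g)*(-34) = (34*(235/28))*(-34) = (3995/14)*(-34) = -67915/7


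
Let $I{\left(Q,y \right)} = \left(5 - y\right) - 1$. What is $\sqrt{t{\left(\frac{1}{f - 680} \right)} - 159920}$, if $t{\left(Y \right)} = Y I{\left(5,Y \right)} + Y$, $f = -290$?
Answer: $\frac{i \sqrt{150468732851}}{970} \approx 399.9 i$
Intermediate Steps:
$I{\left(Q,y \right)} = 4 - y$
$t{\left(Y \right)} = Y + Y \left(4 - Y\right)$ ($t{\left(Y \right)} = Y \left(4 - Y\right) + Y = Y + Y \left(4 - Y\right)$)
$\sqrt{t{\left(\frac{1}{f - 680} \right)} - 159920} = \sqrt{\frac{5 - \frac{1}{-290 - 680}}{-290 - 680} - 159920} = \sqrt{\frac{5 - \frac{1}{-970}}{-970} - 159920} = \sqrt{- \frac{5 - - \frac{1}{970}}{970} - 159920} = \sqrt{- \frac{5 + \frac{1}{970}}{970} - 159920} = \sqrt{\left(- \frac{1}{970}\right) \frac{4851}{970} - 159920} = \sqrt{- \frac{4851}{940900} - 159920} = \sqrt{- \frac{150468732851}{940900}} = \frac{i \sqrt{150468732851}}{970}$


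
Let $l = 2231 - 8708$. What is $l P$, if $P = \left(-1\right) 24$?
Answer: $155448$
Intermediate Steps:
$l = -6477$ ($l = 2231 - 8708 = -6477$)
$P = -24$
$l P = \left(-6477\right) \left(-24\right) = 155448$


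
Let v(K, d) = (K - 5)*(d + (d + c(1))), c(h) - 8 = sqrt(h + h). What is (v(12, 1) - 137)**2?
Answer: 4587 - 938*sqrt(2) ≈ 3260.5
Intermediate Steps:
c(h) = 8 + sqrt(2)*sqrt(h) (c(h) = 8 + sqrt(h + h) = 8 + sqrt(2*h) = 8 + sqrt(2)*sqrt(h))
v(K, d) = (-5 + K)*(8 + sqrt(2) + 2*d) (v(K, d) = (K - 5)*(d + (d + (8 + sqrt(2)*sqrt(1)))) = (-5 + K)*(d + (d + (8 + sqrt(2)*1))) = (-5 + K)*(d + (d + (8 + sqrt(2)))) = (-5 + K)*(d + (8 + d + sqrt(2))) = (-5 + K)*(8 + sqrt(2) + 2*d))
(v(12, 1) - 137)**2 = ((-40 - 10*1 - 5*sqrt(2) + 12*(8 + sqrt(2)) + 2*12*1) - 137)**2 = ((-40 - 10 - 5*sqrt(2) + (96 + 12*sqrt(2)) + 24) - 137)**2 = ((70 + 7*sqrt(2)) - 137)**2 = (-67 + 7*sqrt(2))**2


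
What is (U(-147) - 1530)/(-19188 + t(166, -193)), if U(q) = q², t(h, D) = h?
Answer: -20079/19022 ≈ -1.0556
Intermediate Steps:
(U(-147) - 1530)/(-19188 + t(166, -193)) = ((-147)² - 1530)/(-19188 + 166) = (21609 - 1530)/(-19022) = 20079*(-1/19022) = -20079/19022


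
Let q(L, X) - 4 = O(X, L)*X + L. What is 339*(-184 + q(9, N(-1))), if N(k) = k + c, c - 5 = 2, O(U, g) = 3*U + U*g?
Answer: 88479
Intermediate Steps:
c = 7 (c = 5 + 2 = 7)
N(k) = 7 + k (N(k) = k + 7 = 7 + k)
q(L, X) = 4 + L + X²*(3 + L) (q(L, X) = 4 + ((X*(3 + L))*X + L) = 4 + (X²*(3 + L) + L) = 4 + (L + X²*(3 + L)) = 4 + L + X²*(3 + L))
339*(-184 + q(9, N(-1))) = 339*(-184 + (4 + 9 + (7 - 1)²*(3 + 9))) = 339*(-184 + (4 + 9 + 6²*12)) = 339*(-184 + (4 + 9 + 36*12)) = 339*(-184 + (4 + 9 + 432)) = 339*(-184 + 445) = 339*261 = 88479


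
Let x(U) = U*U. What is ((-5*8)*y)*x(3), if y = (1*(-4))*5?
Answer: 7200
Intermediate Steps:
y = -20 (y = -4*5 = -20)
x(U) = U**2
((-5*8)*y)*x(3) = (-5*8*(-20))*3**2 = -40*(-20)*9 = 800*9 = 7200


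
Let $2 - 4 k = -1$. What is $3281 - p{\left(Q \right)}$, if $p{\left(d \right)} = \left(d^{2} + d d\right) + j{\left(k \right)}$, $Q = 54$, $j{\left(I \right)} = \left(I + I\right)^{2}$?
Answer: $- \frac{10213}{4} \approx -2553.3$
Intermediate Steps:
$k = \frac{3}{4}$ ($k = \frac{1}{2} - - \frac{1}{4} = \frac{1}{2} + \frac{1}{4} = \frac{3}{4} \approx 0.75$)
$j{\left(I \right)} = 4 I^{2}$ ($j{\left(I \right)} = \left(2 I\right)^{2} = 4 I^{2}$)
$p{\left(d \right)} = \frac{9}{4} + 2 d^{2}$ ($p{\left(d \right)} = \left(d^{2} + d d\right) + 4 \left(\frac{3}{4}\right)^{2} = \left(d^{2} + d^{2}\right) + 4 \cdot \frac{9}{16} = 2 d^{2} + \frac{9}{4} = \frac{9}{4} + 2 d^{2}$)
$3281 - p{\left(Q \right)} = 3281 - \left(\frac{9}{4} + 2 \cdot 54^{2}\right) = 3281 - \left(\frac{9}{4} + 2 \cdot 2916\right) = 3281 - \left(\frac{9}{4} + 5832\right) = 3281 - \frac{23337}{4} = - \frac{10213}{4}$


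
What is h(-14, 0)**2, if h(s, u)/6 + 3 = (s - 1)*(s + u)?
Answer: 1542564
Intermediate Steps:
h(s, u) = -18 + 6*(-1 + s)*(s + u) (h(s, u) = -18 + 6*((s - 1)*(s + u)) = -18 + 6*((-1 + s)*(s + u)) = -18 + 6*(-1 + s)*(s + u))
h(-14, 0)**2 = (-18 - 6*(-14) - 6*0 + 6*(-14)**2 + 6*(-14)*0)**2 = (-18 + 84 + 0 + 6*196 + 0)**2 = (-18 + 84 + 0 + 1176 + 0)**2 = 1242**2 = 1542564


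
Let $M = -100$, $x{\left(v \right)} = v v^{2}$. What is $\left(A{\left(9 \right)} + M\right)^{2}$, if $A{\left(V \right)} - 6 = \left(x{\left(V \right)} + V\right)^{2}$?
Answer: $296534702500$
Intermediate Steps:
$x{\left(v \right)} = v^{3}$
$A{\left(V \right)} = 6 + \left(V + V^{3}\right)^{2}$ ($A{\left(V \right)} = 6 + \left(V^{3} + V\right)^{2} = 6 + \left(V + V^{3}\right)^{2}$)
$\left(A{\left(9 \right)} + M\right)^{2} = \left(\left(6 + 9^{2} \left(1 + 9^{2}\right)^{2}\right) - 100\right)^{2} = \left(\left(6 + 81 \left(1 + 81\right)^{2}\right) - 100\right)^{2} = \left(\left(6 + 81 \cdot 82^{2}\right) - 100\right)^{2} = \left(\left(6 + 81 \cdot 6724\right) - 100\right)^{2} = \left(\left(6 + 544644\right) - 100\right)^{2} = \left(544650 - 100\right)^{2} = 544550^{2} = 296534702500$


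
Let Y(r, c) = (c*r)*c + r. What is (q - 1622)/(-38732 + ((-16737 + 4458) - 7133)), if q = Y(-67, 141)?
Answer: 333429/14536 ≈ 22.938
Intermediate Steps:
Y(r, c) = r + r*c² (Y(r, c) = r*c² + r = r + r*c²)
q = -1332094 (q = -67*(1 + 141²) = -67*(1 + 19881) = -67*19882 = -1332094)
(q - 1622)/(-38732 + ((-16737 + 4458) - 7133)) = (-1332094 - 1622)/(-38732 + ((-16737 + 4458) - 7133)) = -1333716/(-38732 + (-12279 - 7133)) = -1333716/(-38732 - 19412) = -1333716/(-58144) = -1333716*(-1/58144) = 333429/14536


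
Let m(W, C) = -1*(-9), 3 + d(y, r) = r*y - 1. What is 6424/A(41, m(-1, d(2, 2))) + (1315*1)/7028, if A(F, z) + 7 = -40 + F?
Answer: -22569991/21084 ≈ -1070.5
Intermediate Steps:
d(y, r) = -4 + r*y (d(y, r) = -3 + (r*y - 1) = -3 + (-1 + r*y) = -4 + r*y)
m(W, C) = 9
A(F, z) = -47 + F (A(F, z) = -7 + (-40 + F) = -47 + F)
6424/A(41, m(-1, d(2, 2))) + (1315*1)/7028 = 6424/(-47 + 41) + (1315*1)/7028 = 6424/(-6) + 1315*(1/7028) = 6424*(-⅙) + 1315/7028 = -3212/3 + 1315/7028 = -22569991/21084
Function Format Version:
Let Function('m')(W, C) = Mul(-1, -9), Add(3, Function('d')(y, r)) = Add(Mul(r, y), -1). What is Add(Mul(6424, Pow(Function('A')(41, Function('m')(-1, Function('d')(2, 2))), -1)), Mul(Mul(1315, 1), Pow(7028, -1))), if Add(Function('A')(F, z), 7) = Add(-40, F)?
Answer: Rational(-22569991, 21084) ≈ -1070.5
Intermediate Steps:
Function('d')(y, r) = Add(-4, Mul(r, y)) (Function('d')(y, r) = Add(-3, Add(Mul(r, y), -1)) = Add(-3, Add(-1, Mul(r, y))) = Add(-4, Mul(r, y)))
Function('m')(W, C) = 9
Function('A')(F, z) = Add(-47, F) (Function('A')(F, z) = Add(-7, Add(-40, F)) = Add(-47, F))
Add(Mul(6424, Pow(Function('A')(41, Function('m')(-1, Function('d')(2, 2))), -1)), Mul(Mul(1315, 1), Pow(7028, -1))) = Add(Mul(6424, Pow(Add(-47, 41), -1)), Mul(Mul(1315, 1), Pow(7028, -1))) = Add(Mul(6424, Pow(-6, -1)), Mul(1315, Rational(1, 7028))) = Add(Mul(6424, Rational(-1, 6)), Rational(1315, 7028)) = Add(Rational(-3212, 3), Rational(1315, 7028)) = Rational(-22569991, 21084)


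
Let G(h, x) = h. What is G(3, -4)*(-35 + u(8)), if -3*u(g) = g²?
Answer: -169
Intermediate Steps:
u(g) = -g²/3
G(3, -4)*(-35 + u(8)) = 3*(-35 - ⅓*8²) = 3*(-35 - ⅓*64) = 3*(-35 - 64/3) = 3*(-169/3) = -169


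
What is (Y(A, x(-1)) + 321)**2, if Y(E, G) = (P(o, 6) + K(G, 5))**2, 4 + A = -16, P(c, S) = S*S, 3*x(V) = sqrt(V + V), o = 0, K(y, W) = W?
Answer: 4008004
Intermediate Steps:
x(V) = sqrt(2)*sqrt(V)/3 (x(V) = sqrt(V + V)/3 = sqrt(2*V)/3 = (sqrt(2)*sqrt(V))/3 = sqrt(2)*sqrt(V)/3)
P(c, S) = S**2
A = -20 (A = -4 - 16 = -20)
Y(E, G) = 1681 (Y(E, G) = (6**2 + 5)**2 = (36 + 5)**2 = 41**2 = 1681)
(Y(A, x(-1)) + 321)**2 = (1681 + 321)**2 = 2002**2 = 4008004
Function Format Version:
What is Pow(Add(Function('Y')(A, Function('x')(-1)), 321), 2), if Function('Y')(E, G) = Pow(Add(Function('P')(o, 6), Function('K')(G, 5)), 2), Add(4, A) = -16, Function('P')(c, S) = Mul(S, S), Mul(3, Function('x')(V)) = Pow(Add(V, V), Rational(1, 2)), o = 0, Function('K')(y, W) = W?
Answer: 4008004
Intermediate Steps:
Function('x')(V) = Mul(Rational(1, 3), Pow(2, Rational(1, 2)), Pow(V, Rational(1, 2))) (Function('x')(V) = Mul(Rational(1, 3), Pow(Add(V, V), Rational(1, 2))) = Mul(Rational(1, 3), Pow(Mul(2, V), Rational(1, 2))) = Mul(Rational(1, 3), Mul(Pow(2, Rational(1, 2)), Pow(V, Rational(1, 2)))) = Mul(Rational(1, 3), Pow(2, Rational(1, 2)), Pow(V, Rational(1, 2))))
Function('P')(c, S) = Pow(S, 2)
A = -20 (A = Add(-4, -16) = -20)
Function('Y')(E, G) = 1681 (Function('Y')(E, G) = Pow(Add(Pow(6, 2), 5), 2) = Pow(Add(36, 5), 2) = Pow(41, 2) = 1681)
Pow(Add(Function('Y')(A, Function('x')(-1)), 321), 2) = Pow(Add(1681, 321), 2) = Pow(2002, 2) = 4008004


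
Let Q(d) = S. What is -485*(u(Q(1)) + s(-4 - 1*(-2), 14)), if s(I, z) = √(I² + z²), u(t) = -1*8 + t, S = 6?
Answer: 970 - 4850*√2 ≈ -5888.9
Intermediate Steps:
Q(d) = 6
u(t) = -8 + t
-485*(u(Q(1)) + s(-4 - 1*(-2), 14)) = -485*((-8 + 6) + √((-4 - 1*(-2))² + 14²)) = -485*(-2 + √((-4 + 2)² + 196)) = -485*(-2 + √((-2)² + 196)) = -485*(-2 + √(4 + 196)) = -485*(-2 + √200) = -485*(-2 + 10*√2) = 970 - 4850*√2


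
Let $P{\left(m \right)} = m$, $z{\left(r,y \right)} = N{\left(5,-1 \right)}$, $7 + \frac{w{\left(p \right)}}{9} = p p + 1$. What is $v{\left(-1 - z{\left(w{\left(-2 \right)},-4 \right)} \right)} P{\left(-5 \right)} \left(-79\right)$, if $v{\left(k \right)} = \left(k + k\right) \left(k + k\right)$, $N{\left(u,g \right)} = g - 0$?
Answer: $0$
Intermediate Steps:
$w{\left(p \right)} = -54 + 9 p^{2}$ ($w{\left(p \right)} = -63 + 9 \left(p p + 1\right) = -63 + 9 \left(p^{2} + 1\right) = -63 + 9 \left(1 + p^{2}\right) = -63 + \left(9 + 9 p^{2}\right) = -54 + 9 p^{2}$)
$N{\left(u,g \right)} = g$ ($N{\left(u,g \right)} = g + 0 = g$)
$z{\left(r,y \right)} = -1$
$v{\left(k \right)} = 4 k^{2}$ ($v{\left(k \right)} = 2 k 2 k = 4 k^{2}$)
$v{\left(-1 - z{\left(w{\left(-2 \right)},-4 \right)} \right)} P{\left(-5 \right)} \left(-79\right) = 4 \left(-1 - -1\right)^{2} \left(-5\right) \left(-79\right) = 4 \left(-1 + 1\right)^{2} \left(-5\right) \left(-79\right) = 4 \cdot 0^{2} \left(-5\right) \left(-79\right) = 4 \cdot 0 \left(-5\right) \left(-79\right) = 0 \left(-5\right) \left(-79\right) = 0 \left(-79\right) = 0$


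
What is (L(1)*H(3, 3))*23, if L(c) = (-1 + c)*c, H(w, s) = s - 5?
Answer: 0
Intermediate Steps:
H(w, s) = -5 + s
L(c) = c*(-1 + c)
(L(1)*H(3, 3))*23 = ((1*(-1 + 1))*(-5 + 3))*23 = ((1*0)*(-2))*23 = (0*(-2))*23 = 0*23 = 0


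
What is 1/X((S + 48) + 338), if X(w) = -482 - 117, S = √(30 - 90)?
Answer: -1/599 ≈ -0.0016694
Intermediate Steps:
S = 2*I*√15 (S = √(-60) = 2*I*√15 ≈ 7.746*I)
X(w) = -599
1/X((S + 48) + 338) = 1/(-599) = -1/599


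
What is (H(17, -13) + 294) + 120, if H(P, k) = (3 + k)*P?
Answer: 244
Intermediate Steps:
H(P, k) = P*(3 + k)
(H(17, -13) + 294) + 120 = (17*(3 - 13) + 294) + 120 = (17*(-10) + 294) + 120 = (-170 + 294) + 120 = 124 + 120 = 244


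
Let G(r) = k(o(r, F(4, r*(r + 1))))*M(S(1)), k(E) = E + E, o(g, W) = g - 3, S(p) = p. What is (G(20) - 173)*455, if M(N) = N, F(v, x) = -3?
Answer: -63245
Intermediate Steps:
o(g, W) = -3 + g
k(E) = 2*E
G(r) = -6 + 2*r (G(r) = (2*(-3 + r))*1 = (-6 + 2*r)*1 = -6 + 2*r)
(G(20) - 173)*455 = ((-6 + 2*20) - 173)*455 = ((-6 + 40) - 173)*455 = (34 - 173)*455 = -139*455 = -63245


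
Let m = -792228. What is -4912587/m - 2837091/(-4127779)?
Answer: 7508565461007/1090047367204 ≈ 6.8883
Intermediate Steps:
-4912587/m - 2837091/(-4127779) = -4912587/(-792228) - 2837091/(-4127779) = -4912587*(-1/792228) - 2837091*(-1/4127779) = 1637529/264076 + 2837091/4127779 = 7508565461007/1090047367204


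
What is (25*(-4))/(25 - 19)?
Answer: -50/3 ≈ -16.667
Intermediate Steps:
(25*(-4))/(25 - 19) = -100/6 = (⅙)*(-100) = -50/3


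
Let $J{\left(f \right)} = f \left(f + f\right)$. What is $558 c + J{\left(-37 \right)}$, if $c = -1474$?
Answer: $-819754$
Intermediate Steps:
$J{\left(f \right)} = 2 f^{2}$ ($J{\left(f \right)} = f 2 f = 2 f^{2}$)
$558 c + J{\left(-37 \right)} = 558 \left(-1474\right) + 2 \left(-37\right)^{2} = -822492 + 2 \cdot 1369 = -822492 + 2738 = -819754$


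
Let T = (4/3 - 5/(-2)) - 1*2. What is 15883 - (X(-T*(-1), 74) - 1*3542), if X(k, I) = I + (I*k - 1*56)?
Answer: 57814/3 ≈ 19271.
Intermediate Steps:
T = 11/6 (T = (4*(⅓) - 5*(-½)) - 2 = (4/3 + 5/2) - 2 = 23/6 - 2 = 11/6 ≈ 1.8333)
X(k, I) = -56 + I + I*k (X(k, I) = I + (I*k - 56) = I + (-56 + I*k) = -56 + I + I*k)
15883 - (X(-T*(-1), 74) - 1*3542) = 15883 - ((-56 + 74 + 74*(-1*11/6*(-1))) - 1*3542) = 15883 - ((-56 + 74 + 74*(-11/6*(-1))) - 3542) = 15883 - ((-56 + 74 + 74*(11/6)) - 3542) = 15883 - ((-56 + 74 + 407/3) - 3542) = 15883 - (461/3 - 3542) = 15883 - 1*(-10165/3) = 15883 + 10165/3 = 57814/3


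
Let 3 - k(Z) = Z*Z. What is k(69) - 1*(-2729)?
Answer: -2029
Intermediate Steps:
k(Z) = 3 - Z² (k(Z) = 3 - Z*Z = 3 - Z²)
k(69) - 1*(-2729) = (3 - 1*69²) - 1*(-2729) = (3 - 1*4761) + 2729 = (3 - 4761) + 2729 = -4758 + 2729 = -2029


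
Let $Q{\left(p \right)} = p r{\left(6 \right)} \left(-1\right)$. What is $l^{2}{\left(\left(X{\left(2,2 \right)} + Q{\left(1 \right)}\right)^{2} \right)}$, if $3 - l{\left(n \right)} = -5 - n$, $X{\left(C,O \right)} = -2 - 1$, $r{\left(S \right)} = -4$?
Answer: $81$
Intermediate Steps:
$Q{\left(p \right)} = 4 p$ ($Q{\left(p \right)} = p \left(-4\right) \left(-1\right) = - 4 p \left(-1\right) = 4 p$)
$X{\left(C,O \right)} = -3$
$l{\left(n \right)} = 8 + n$ ($l{\left(n \right)} = 3 - \left(-5 - n\right) = 3 + \left(5 + n\right) = 8 + n$)
$l^{2}{\left(\left(X{\left(2,2 \right)} + Q{\left(1 \right)}\right)^{2} \right)} = \left(8 + \left(-3 + 4 \cdot 1\right)^{2}\right)^{2} = \left(8 + \left(-3 + 4\right)^{2}\right)^{2} = \left(8 + 1^{2}\right)^{2} = \left(8 + 1\right)^{2} = 9^{2} = 81$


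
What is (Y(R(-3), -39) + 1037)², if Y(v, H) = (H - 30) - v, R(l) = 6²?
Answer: 868624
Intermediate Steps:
R(l) = 36
Y(v, H) = -30 + H - v (Y(v, H) = (-30 + H) - v = -30 + H - v)
(Y(R(-3), -39) + 1037)² = ((-30 - 39 - 1*36) + 1037)² = ((-30 - 39 - 36) + 1037)² = (-105 + 1037)² = 932² = 868624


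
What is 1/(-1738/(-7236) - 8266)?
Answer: -3618/29905519 ≈ -0.00012098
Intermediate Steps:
1/(-1738/(-7236) - 8266) = 1/(-1738*(-1/7236) - 8266) = 1/(869/3618 - 8266) = 1/(-29905519/3618) = -3618/29905519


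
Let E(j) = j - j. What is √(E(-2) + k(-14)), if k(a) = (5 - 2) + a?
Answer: I*√11 ≈ 3.3166*I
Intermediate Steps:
E(j) = 0
k(a) = 3 + a
√(E(-2) + k(-14)) = √(0 + (3 - 14)) = √(0 - 11) = √(-11) = I*√11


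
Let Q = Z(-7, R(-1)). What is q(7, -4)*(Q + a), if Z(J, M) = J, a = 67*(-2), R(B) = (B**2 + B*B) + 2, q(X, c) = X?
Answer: -987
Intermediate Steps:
R(B) = 2 + 2*B**2 (R(B) = (B**2 + B**2) + 2 = 2*B**2 + 2 = 2 + 2*B**2)
a = -134
Q = -7
q(7, -4)*(Q + a) = 7*(-7 - 134) = 7*(-141) = -987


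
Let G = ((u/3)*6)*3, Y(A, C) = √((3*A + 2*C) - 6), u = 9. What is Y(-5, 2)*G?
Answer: 54*I*√17 ≈ 222.65*I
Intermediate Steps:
Y(A, C) = √(-6 + 2*C + 3*A) (Y(A, C) = √((2*C + 3*A) - 6) = √(-6 + 2*C + 3*A))
G = 54 (G = ((9/3)*6)*3 = ((9*(⅓))*6)*3 = (3*6)*3 = 18*3 = 54)
Y(-5, 2)*G = √(-6 + 2*2 + 3*(-5))*54 = √(-6 + 4 - 15)*54 = √(-17)*54 = (I*√17)*54 = 54*I*√17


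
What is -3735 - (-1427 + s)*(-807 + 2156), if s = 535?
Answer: 1199573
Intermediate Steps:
-3735 - (-1427 + s)*(-807 + 2156) = -3735 - (-1427 + 535)*(-807 + 2156) = -3735 - (-892)*1349 = -3735 - 1*(-1203308) = -3735 + 1203308 = 1199573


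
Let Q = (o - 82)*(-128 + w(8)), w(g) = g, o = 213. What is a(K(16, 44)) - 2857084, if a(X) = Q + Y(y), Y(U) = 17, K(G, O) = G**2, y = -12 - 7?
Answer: -2872787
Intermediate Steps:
y = -19
Q = -15720 (Q = (213 - 82)*(-128 + 8) = 131*(-120) = -15720)
a(X) = -15703 (a(X) = -15720 + 17 = -15703)
a(K(16, 44)) - 2857084 = -15703 - 2857084 = -2872787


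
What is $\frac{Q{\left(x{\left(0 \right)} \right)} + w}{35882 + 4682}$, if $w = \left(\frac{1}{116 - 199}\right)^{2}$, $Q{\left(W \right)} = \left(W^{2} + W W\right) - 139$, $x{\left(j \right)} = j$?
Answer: $- \frac{478785}{139722698} \approx -0.0034267$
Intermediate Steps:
$Q{\left(W \right)} = -139 + 2 W^{2}$ ($Q{\left(W \right)} = \left(W^{2} + W^{2}\right) - 139 = 2 W^{2} - 139 = -139 + 2 W^{2}$)
$w = \frac{1}{6889}$ ($w = \left(\frac{1}{-83}\right)^{2} = \left(- \frac{1}{83}\right)^{2} = \frac{1}{6889} \approx 0.00014516$)
$\frac{Q{\left(x{\left(0 \right)} \right)} + w}{35882 + 4682} = \frac{\left(-139 + 2 \cdot 0^{2}\right) + \frac{1}{6889}}{35882 + 4682} = \frac{\left(-139 + 2 \cdot 0\right) + \frac{1}{6889}}{40564} = \left(\left(-139 + 0\right) + \frac{1}{6889}\right) \frac{1}{40564} = \left(-139 + \frac{1}{6889}\right) \frac{1}{40564} = \left(- \frac{957570}{6889}\right) \frac{1}{40564} = - \frac{478785}{139722698}$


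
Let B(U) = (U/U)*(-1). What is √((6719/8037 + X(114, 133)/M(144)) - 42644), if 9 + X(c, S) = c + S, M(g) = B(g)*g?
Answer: I*√544113063806/3572 ≈ 206.51*I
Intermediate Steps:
B(U) = -1 (B(U) = 1*(-1) = -1)
M(g) = -g
X(c, S) = -9 + S + c (X(c, S) = -9 + (c + S) = -9 + (S + c) = -9 + S + c)
√((6719/8037 + X(114, 133)/M(144)) - 42644) = √((6719/8037 + (-9 + 133 + 114)/((-1*144))) - 42644) = √((6719*(1/8037) + 238/(-144)) - 42644) = √((6719/8037 + 238*(-1/144)) - 42644) = √((6719/8037 - 119/72) - 42644) = √(-5835/7144 - 42644) = √(-304654571/7144) = I*√544113063806/3572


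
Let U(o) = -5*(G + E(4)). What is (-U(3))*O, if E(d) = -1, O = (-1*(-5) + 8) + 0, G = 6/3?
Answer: 65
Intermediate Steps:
G = 2 (G = 6*(⅓) = 2)
O = 13 (O = (5 + 8) + 0 = 13 + 0 = 13)
U(o) = -5 (U(o) = -5*(2 - 1) = -5*1 = -5)
(-U(3))*O = -1*(-5)*13 = 5*13 = 65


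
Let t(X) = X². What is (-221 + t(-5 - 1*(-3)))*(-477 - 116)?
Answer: 128681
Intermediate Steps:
(-221 + t(-5 - 1*(-3)))*(-477 - 116) = (-221 + (-5 - 1*(-3))²)*(-477 - 116) = (-221 + (-5 + 3)²)*(-593) = (-221 + (-2)²)*(-593) = (-221 + 4)*(-593) = -217*(-593) = 128681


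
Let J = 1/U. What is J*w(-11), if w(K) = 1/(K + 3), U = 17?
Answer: -1/136 ≈ -0.0073529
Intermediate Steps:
w(K) = 1/(3 + K)
J = 1/17 ≈ 0.058824
J*w(-11) = 1/(17*(3 - 11)) = (1/17)/(-8) = (1/17)*(-1/8) = -1/136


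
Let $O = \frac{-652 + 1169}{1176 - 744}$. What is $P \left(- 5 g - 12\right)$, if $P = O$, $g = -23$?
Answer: $\frac{53251}{432} \approx 123.27$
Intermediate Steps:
$O = \frac{517}{432} \approx 1.1968$
$P = \frac{517}{432} \approx 1.1968$
$P \left(- 5 g - 12\right) = \frac{517 \left(\left(-5\right) \left(-23\right) - 12\right)}{432} = \frac{517 \left(115 - 12\right)}{432} = \frac{517}{432} \cdot 103 = \frac{53251}{432}$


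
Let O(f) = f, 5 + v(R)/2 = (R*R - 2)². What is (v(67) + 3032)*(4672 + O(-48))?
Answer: 186205520640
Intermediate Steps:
v(R) = -10 + 2*(-2 + R²)² (v(R) = -10 + 2*(R*R - 2)² = -10 + 2*(R² - 2)² = -10 + 2*(-2 + R²)²)
(v(67) + 3032)*(4672 + O(-48)) = ((-10 + 2*(-2 + 67²)²) + 3032)*(4672 - 48) = ((-10 + 2*(-2 + 4489)²) + 3032)*4624 = ((-10 + 2*4487²) + 3032)*4624 = ((-10 + 2*20133169) + 3032)*4624 = ((-10 + 40266338) + 3032)*4624 = (40266328 + 3032)*4624 = 40269360*4624 = 186205520640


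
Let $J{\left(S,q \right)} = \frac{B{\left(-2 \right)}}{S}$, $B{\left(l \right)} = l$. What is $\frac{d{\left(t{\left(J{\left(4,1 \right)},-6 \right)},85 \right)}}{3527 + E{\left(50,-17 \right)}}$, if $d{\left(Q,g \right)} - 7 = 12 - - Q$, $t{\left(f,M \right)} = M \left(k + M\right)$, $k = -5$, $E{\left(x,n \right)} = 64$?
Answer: $\frac{85}{3591} \approx 0.02367$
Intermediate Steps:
$J{\left(S,q \right)} = - \frac{2}{S}$
$t{\left(f,M \right)} = M \left(-5 + M\right)$
$d{\left(Q,g \right)} = 19 + Q$ ($d{\left(Q,g \right)} = 7 - \left(-12 - Q\right) = 7 + \left(12 + Q\right) = 19 + Q$)
$\frac{d{\left(t{\left(J{\left(4,1 \right)},-6 \right)},85 \right)}}{3527 + E{\left(50,-17 \right)}} = \frac{19 - 6 \left(-5 - 6\right)}{3527 + 64} = \frac{19 - -66}{3591} = \left(19 + 66\right) \frac{1}{3591} = 85 \cdot \frac{1}{3591} = \frac{85}{3591}$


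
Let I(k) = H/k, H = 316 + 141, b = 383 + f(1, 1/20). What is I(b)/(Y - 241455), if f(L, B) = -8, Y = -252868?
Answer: -457/185371125 ≈ -2.4653e-6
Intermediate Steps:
b = 375 (b = 383 - 8 = 375)
H = 457
I(k) = 457/k
I(b)/(Y - 241455) = (457/375)/(-252868 - 241455) = (457*(1/375))/(-494323) = (457/375)*(-1/494323) = -457/185371125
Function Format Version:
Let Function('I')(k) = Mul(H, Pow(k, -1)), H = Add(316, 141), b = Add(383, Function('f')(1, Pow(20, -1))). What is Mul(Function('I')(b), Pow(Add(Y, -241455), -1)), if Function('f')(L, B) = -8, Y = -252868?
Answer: Rational(-457, 185371125) ≈ -2.4653e-6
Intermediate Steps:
b = 375 (b = Add(383, -8) = 375)
H = 457
Function('I')(k) = Mul(457, Pow(k, -1))
Mul(Function('I')(b), Pow(Add(Y, -241455), -1)) = Mul(Mul(457, Pow(375, -1)), Pow(Add(-252868, -241455), -1)) = Mul(Mul(457, Rational(1, 375)), Pow(-494323, -1)) = Mul(Rational(457, 375), Rational(-1, 494323)) = Rational(-457, 185371125)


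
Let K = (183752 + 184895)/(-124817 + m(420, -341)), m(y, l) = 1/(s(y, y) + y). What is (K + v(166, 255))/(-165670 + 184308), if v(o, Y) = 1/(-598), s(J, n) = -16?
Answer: -89112592091/562024939974108 ≈ -0.00015856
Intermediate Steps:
v(o, Y) = -1/598
m(y, l) = 1/(-16 + y)
K = -148933388/50426067 (K = (183752 + 184895)/(-124817 + 1/(-16 + 420)) = 368647/(-124817 + 1/404) = 368647/(-50426067/404) = 368647*(-404/50426067) = -148933388/50426067 ≈ -2.9535)
(K + v(166, 255))/(-165670 + 184308) = (-148933388/50426067 - 1/598)/(-165670 + 184308) = -89112592091/30154788066/18638 = -89112592091/30154788066*1/18638 = -89112592091/562024939974108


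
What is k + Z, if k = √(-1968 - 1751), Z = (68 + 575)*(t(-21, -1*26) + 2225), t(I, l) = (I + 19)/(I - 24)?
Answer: 64381661/45 + I*√3719 ≈ 1.4307e+6 + 60.984*I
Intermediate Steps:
t(I, l) = (19 + I)/(-24 + I)
Z = 64381661/45 (Z = (68 + 575)*((19 - 21)/(-24 - 21) + 2225) = 643*(-2/(-45) + 2225) = 643*(-1/45*(-2) + 2225) = 643*(2/45 + 2225) = 643*(100127/45) = 64381661/45 ≈ 1.4307e+6)
k = I*√3719 (k = √(-3719) = I*√3719 ≈ 60.984*I)
k + Z = I*√3719 + 64381661/45 = 64381661/45 + I*√3719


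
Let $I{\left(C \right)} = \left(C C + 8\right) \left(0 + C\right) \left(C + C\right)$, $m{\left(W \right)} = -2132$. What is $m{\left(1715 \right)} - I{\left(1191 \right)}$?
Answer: $-4024199392550$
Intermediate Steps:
$I{\left(C \right)} = 2 C^{2} \left(8 + C^{2}\right)$ ($I{\left(C \right)} = \left(C^{2} + 8\right) C 2 C = \left(8 + C^{2}\right) 2 C^{2} = 2 C^{2} \left(8 + C^{2}\right)$)
$m{\left(1715 \right)} - I{\left(1191 \right)} = -2132 - 2 \cdot 1191^{2} \left(8 + 1191^{2}\right) = -2132 - 2 \cdot 1418481 \left(8 + 1418481\right) = -2132 - 2 \cdot 1418481 \cdot 1418489 = -2132 - 4024199390418 = -4024199392550$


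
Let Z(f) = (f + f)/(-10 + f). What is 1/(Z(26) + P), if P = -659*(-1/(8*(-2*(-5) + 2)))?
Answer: 96/971 ≈ 0.098867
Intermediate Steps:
P = 659/96 (P = -659*(-1/(8*(10 + 2))) = -659/(12*(-8)) = -659/(-96) = -659*(-1/96) = 659/96 ≈ 6.8646)
Z(f) = 2*f/(-10 + f) (Z(f) = (2*f)/(-10 + f) = 2*f/(-10 + f))
1/(Z(26) + P) = 1/(2*26/(-10 + 26) + 659/96) = 1/(2*26/16 + 659/96) = 1/(2*26*(1/16) + 659/96) = 1/(13/4 + 659/96) = 1/(971/96) = 96/971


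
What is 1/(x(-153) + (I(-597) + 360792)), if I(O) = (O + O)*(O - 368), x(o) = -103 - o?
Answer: 1/1513052 ≈ 6.6092e-7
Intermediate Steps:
I(O) = 2*O*(-368 + O) (I(O) = (2*O)*(-368 + O) = 2*O*(-368 + O))
1/(x(-153) + (I(-597) + 360792)) = 1/((-103 - 1*(-153)) + (2*(-597)*(-368 - 597) + 360792)) = 1/((-103 + 153) + (2*(-597)*(-965) + 360792)) = 1/(50 + (1152210 + 360792)) = 1/(50 + 1513002) = 1/1513052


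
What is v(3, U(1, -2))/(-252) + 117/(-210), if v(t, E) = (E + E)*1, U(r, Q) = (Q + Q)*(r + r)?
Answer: -311/630 ≈ -0.49365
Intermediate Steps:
U(r, Q) = 4*Q*r (U(r, Q) = (2*Q)*(2*r) = 4*Q*r)
v(t, E) = 2*E (v(t, E) = (2*E)*1 = 2*E)
v(3, U(1, -2))/(-252) + 117/(-210) = (2*(4*(-2)*1))/(-252) + 117/(-210) = (2*(-8))*(-1/252) + 117*(-1/210) = -16*(-1/252) - 39/70 = 4/63 - 39/70 = -311/630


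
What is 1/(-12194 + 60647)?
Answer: 1/48453 ≈ 2.0639e-5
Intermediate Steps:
1/(-12194 + 60647) = 1/48453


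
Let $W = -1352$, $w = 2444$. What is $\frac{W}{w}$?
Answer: $- \frac{26}{47} \approx -0.55319$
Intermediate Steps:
$\frac{W}{w} = - \frac{1352}{2444} = \left(-1352\right) \frac{1}{2444} = - \frac{26}{47}$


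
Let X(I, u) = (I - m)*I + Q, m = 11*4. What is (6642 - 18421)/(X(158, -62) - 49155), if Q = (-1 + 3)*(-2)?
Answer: 11779/31147 ≈ 0.37817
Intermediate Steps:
m = 44
Q = -4 (Q = 2*(-2) = -4)
X(I, u) = -4 + I*(-44 + I) (X(I, u) = (I - 1*44)*I - 4 = (I - 44)*I - 4 = (-44 + I)*I - 4 = I*(-44 + I) - 4 = -4 + I*(-44 + I))
(6642 - 18421)/(X(158, -62) - 49155) = (6642 - 18421)/((-4 + 158**2 - 44*158) - 49155) = -11779/((-4 + 24964 - 6952) - 49155) = -11779/(18008 - 49155) = -11779/(-31147) = -11779*(-1/31147) = 11779/31147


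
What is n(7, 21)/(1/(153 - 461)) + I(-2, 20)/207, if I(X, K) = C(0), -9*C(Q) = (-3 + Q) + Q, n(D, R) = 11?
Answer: -2103947/621 ≈ -3388.0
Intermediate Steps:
C(Q) = ⅓ - 2*Q/9 (C(Q) = -((-3 + Q) + Q)/9 = -(-3 + 2*Q)/9 = ⅓ - 2*Q/9)
I(X, K) = ⅓ (I(X, K) = ⅓ - 2/9*0 = ⅓ + 0 = ⅓)
n(7, 21)/(1/(153 - 461)) + I(-2, 20)/207 = 11/(1/(153 - 461)) + (⅓)/207 = 11/(1/(-308)) + (⅓)*(1/207) = 11/(-1/308) + 1/621 = 11*(-308) + 1/621 = -3388 + 1/621 = -2103947/621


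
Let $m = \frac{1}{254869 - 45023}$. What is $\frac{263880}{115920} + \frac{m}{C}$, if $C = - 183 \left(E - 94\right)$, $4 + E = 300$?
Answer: $\frac{406143113119}{178414846428} \approx 2.2764$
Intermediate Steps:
$m = \frac{1}{209846} \approx 4.7654 \cdot 10^{-6}$
$E = 296$ ($E = -4 + 300 = 296$)
$C = -36966$ ($C = - 183 \left(296 - 94\right) = \left(-183\right) 202 = -36966$)
$\frac{263880}{115920} + \frac{m}{C} = \frac{263880}{115920} + \frac{1}{209846 \left(-36966\right)} = 263880 \cdot \frac{1}{115920} + \frac{1}{209846} \left(- \frac{1}{36966}\right) = \frac{733}{322} - \frac{1}{7757167236} = \frac{406143113119}{178414846428}$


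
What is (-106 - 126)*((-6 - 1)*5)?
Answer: 8120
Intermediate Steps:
(-106 - 126)*((-6 - 1)*5) = -(-1624)*5 = -232*(-35) = 8120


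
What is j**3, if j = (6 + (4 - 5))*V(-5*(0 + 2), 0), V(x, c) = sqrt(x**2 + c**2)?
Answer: 125000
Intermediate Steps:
V(x, c) = sqrt(c**2 + x**2)
j = 50 (j = (6 + (4 - 5))*sqrt(0**2 + (-5*(0 + 2))**2) = (6 - 1)*sqrt(0 + (-5*2)**2) = 5*sqrt(0 + (-10)**2) = 5*sqrt(0 + 100) = 5*sqrt(100) = 5*10 = 50)
j**3 = 50**3 = 125000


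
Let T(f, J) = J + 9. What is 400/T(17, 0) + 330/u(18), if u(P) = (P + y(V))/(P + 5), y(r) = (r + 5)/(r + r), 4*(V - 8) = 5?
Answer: 1870180/4167 ≈ 448.81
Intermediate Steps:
V = 37/4 (V = 8 + (¼)*5 = 8 + 5/4 = 37/4 ≈ 9.2500)
T(f, J) = 9 + J
y(r) = (5 + r)/(2*r) (y(r) = (5 + r)/((2*r)) = (5 + r)*(1/(2*r)) = (5 + r)/(2*r))
u(P) = (57/74 + P)/(5 + P) (u(P) = (P + (5 + 37/4)/(2*(37/4)))/(P + 5) = (P + (½)*(4/37)*(57/4))/(5 + P) = (P + 57/74)/(5 + P) = (57/74 + P)/(5 + P))
400/T(17, 0) + 330/u(18) = 400/(9 + 0) + 330/(((57/74 + 18)/(5 + 18))) = 400/9 + 330/(((1389/74)/23)) = 400*(⅑) + 330/(((1/23)*(1389/74))) = 400/9 + 330/(1389/1702) = 400/9 + 330*(1702/1389) = 400/9 + 187220/463 = 1870180/4167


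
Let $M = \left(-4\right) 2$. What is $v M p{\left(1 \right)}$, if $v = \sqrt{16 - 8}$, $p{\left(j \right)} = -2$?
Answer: $32 \sqrt{2} \approx 45.255$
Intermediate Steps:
$M = -8$
$v = 2 \sqrt{2}$ ($v = \sqrt{16 - 8} = \sqrt{8} = 2 \sqrt{2} \approx 2.8284$)
$v M p{\left(1 \right)} = 2 \sqrt{2} \left(-8\right) \left(-2\right) = - 16 \sqrt{2} \left(-2\right) = 32 \sqrt{2}$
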